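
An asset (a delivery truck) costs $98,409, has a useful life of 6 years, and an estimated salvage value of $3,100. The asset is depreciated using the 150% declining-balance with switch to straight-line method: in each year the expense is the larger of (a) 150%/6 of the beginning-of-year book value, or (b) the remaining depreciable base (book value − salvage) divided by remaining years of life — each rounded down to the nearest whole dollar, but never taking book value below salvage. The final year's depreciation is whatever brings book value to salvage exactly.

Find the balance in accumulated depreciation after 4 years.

$69,697

Depreciable base = $98,409 − $3,100 = $95,309.
Year 1: DB = ⌊$98,409 × 150%/6⌋ = $24,602; SL = ⌊$95,309/6⌋ = $15,884 → take DB $24,602. Book value $73,807.
Year 2: DB = ⌊$73,807 × 150%/6⌋ = $18,451; SL = ⌊$70,707/5⌋ = $14,141 → take DB $18,451. Book value $55,356.
Year 3: DB = ⌊$55,356 × 150%/6⌋ = $13,839; SL = ⌊$52,256/4⌋ = $13,064 → take DB $13,839. Book value $41,517.
Year 4: DB = ⌊$41,517 × 150%/6⌋ = $10,379; SL = ⌊$38,417/3⌋ = $12,805 → take SL $12,805. Book value $28,712.
Accumulated through year 4 = $98,409 − $28,712 = $69,697.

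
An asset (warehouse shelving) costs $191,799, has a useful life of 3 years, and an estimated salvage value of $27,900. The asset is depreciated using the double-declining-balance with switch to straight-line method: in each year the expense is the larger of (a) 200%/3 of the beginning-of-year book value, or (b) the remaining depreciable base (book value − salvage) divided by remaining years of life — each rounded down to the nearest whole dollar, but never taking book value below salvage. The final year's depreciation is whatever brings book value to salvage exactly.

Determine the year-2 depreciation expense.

Depreciable base = $191,799 − $27,900 = $163,899.
Year 1: DB = ⌊$191,799 × 200%/3⌋ = $127,866; SL = ⌊$163,899/3⌋ = $54,633 → take DB $127,866. Book value $63,933.
Year 2: DB = ⌊$63,933 × 200%/3⌋ = $42,622; SL = ⌊$36,033/2⌋ = $18,016 → take DB $42,622, capped at $36,033. Book value $27,900.

$36,033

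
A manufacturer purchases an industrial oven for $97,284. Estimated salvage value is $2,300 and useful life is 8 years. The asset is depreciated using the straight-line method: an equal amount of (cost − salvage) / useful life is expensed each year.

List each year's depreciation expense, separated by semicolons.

$11,873; $11,873; $11,873; $11,873; $11,873; $11,873; $11,873; $11,873

Depreciable base = $97,284 − $2,300 = $94,984.
Annual expense = $94,984 / 8 = $11,873.
End of year 1: book value $85,411.
End of year 2: book value $73,538.
End of year 3: book value $61,665.
End of year 4: book value $49,792.
End of year 5: book value $37,919.
End of year 6: book value $26,046.
End of year 7: book value $14,173.
End of year 8: book value $2,300.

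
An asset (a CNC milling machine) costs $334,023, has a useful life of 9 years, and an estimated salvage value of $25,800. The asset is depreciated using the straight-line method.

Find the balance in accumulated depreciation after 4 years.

$136,988

Depreciable base = $334,023 − $25,800 = $308,223.
Annual expense = $308,223 / 9 = $34,247.
End of year 1: book value $299,776.
End of year 2: book value $265,529.
End of year 3: book value $231,282.
End of year 4: book value $197,035.
Accumulated through year 4 = $334,023 − $197,035 = $136,988.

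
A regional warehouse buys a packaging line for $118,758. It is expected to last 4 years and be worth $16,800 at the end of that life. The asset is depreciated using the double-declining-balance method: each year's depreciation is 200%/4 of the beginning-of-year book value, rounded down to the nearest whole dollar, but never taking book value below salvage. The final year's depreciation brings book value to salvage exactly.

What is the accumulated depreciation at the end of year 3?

$101,958

Depreciable base = $118,758 − $16,800 = $101,958.
Year 1: ⌊$118,758 × 200%/4⌋ = $59,379. Book value $59,379.
Year 2: ⌊$59,379 × 200%/4⌋ = $29,689. Book value $29,690.
Year 3: ⌊$29,690 × 200%/4⌋ = $14,845, capped at $12,890. Book value $16,800.
Accumulated through year 3 = $118,758 − $16,800 = $101,958.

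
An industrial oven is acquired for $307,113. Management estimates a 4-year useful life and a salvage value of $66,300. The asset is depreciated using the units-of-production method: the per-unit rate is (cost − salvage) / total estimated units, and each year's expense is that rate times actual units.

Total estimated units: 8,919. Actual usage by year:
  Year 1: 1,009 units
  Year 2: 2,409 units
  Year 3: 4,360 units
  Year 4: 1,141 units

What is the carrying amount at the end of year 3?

$97,107

Depreciable base = $307,113 − $66,300 = $240,813.
Rate = $240,813 / 8,919 units = $27 per unit.
Year 1: 1,009 × $27 = $27,243. Book value $279,870.
Year 2: 2,409 × $27 = $65,043. Book value $214,827.
Year 3: 4,360 × $27 = $117,720. Book value $97,107.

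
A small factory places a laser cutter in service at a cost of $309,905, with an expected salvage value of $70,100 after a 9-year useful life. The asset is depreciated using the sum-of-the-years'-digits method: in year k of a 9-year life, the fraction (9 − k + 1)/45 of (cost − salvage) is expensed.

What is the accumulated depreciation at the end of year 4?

$159,870

Depreciable base = $309,905 − $70,100 = $239,805.
Sum of the years' digits = 9+8+7+6+5+4+3+2+1 = 45.
Year 1: $239,805 × 9/45 = $47,961. Book value $261,944.
Year 2: $239,805 × 8/45 = $42,632. Book value $219,312.
Year 3: $239,805 × 7/45 = $37,303. Book value $182,009.
Year 4: $239,805 × 6/45 = $31,974. Book value $150,035.
Accumulated through year 4 = $309,905 − $150,035 = $159,870.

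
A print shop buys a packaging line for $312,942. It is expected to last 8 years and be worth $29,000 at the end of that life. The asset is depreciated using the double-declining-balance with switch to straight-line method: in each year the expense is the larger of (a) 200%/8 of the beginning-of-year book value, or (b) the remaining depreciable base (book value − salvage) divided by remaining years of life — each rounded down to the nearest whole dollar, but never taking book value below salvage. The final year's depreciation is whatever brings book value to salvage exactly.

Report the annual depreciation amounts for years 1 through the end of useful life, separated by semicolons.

Depreciable base = $312,942 − $29,000 = $283,942.
Year 1: DB = ⌊$312,942 × 200%/8⌋ = $78,235; SL = ⌊$283,942/8⌋ = $35,492 → take DB $78,235. Book value $234,707.
Year 2: DB = ⌊$234,707 × 200%/8⌋ = $58,676; SL = ⌊$205,707/7⌋ = $29,386 → take DB $58,676. Book value $176,031.
Year 3: DB = ⌊$176,031 × 200%/8⌋ = $44,007; SL = ⌊$147,031/6⌋ = $24,505 → take DB $44,007. Book value $132,024.
Year 4: DB = ⌊$132,024 × 200%/8⌋ = $33,006; SL = ⌊$103,024/5⌋ = $20,604 → take DB $33,006. Book value $99,018.
Year 5: DB = ⌊$99,018 × 200%/8⌋ = $24,754; SL = ⌊$70,018/4⌋ = $17,504 → take DB $24,754. Book value $74,264.
Year 6: DB = ⌊$74,264 × 200%/8⌋ = $18,566; SL = ⌊$45,264/3⌋ = $15,088 → take DB $18,566. Book value $55,698.
Year 7: DB = ⌊$55,698 × 200%/8⌋ = $13,924; SL = ⌊$26,698/2⌋ = $13,349 → take DB $13,924. Book value $41,774.
Year 8 (final): $41,774 − $29,000 = $12,774. Book value $29,000.

$78,235; $58,676; $44,007; $33,006; $24,754; $18,566; $13,924; $12,774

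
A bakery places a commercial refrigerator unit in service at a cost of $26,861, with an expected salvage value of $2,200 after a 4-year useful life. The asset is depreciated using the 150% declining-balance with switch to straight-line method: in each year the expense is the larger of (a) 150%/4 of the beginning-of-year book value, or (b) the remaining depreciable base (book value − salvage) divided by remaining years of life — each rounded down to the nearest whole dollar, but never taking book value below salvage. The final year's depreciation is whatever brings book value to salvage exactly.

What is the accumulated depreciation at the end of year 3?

Depreciable base = $26,861 − $2,200 = $24,661.
Year 1: DB = ⌊$26,861 × 150%/4⌋ = $10,072; SL = ⌊$24,661/4⌋ = $6,165 → take DB $10,072. Book value $16,789.
Year 2: DB = ⌊$16,789 × 150%/4⌋ = $6,295; SL = ⌊$14,589/3⌋ = $4,863 → take DB $6,295. Book value $10,494.
Year 3: DB = ⌊$10,494 × 150%/4⌋ = $3,935; SL = ⌊$8,294/2⌋ = $4,147 → take SL $4,147. Book value $6,347.
Accumulated through year 3 = $26,861 − $6,347 = $20,514.

$20,514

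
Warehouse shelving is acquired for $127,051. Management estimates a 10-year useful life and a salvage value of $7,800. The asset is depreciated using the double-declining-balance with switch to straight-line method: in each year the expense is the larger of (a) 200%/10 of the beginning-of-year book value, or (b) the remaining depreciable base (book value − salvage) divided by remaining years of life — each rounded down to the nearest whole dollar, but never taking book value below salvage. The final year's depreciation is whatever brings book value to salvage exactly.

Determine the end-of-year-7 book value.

$26,646

Depreciable base = $127,051 − $7,800 = $119,251.
Year 1: DB = ⌊$127,051 × 200%/10⌋ = $25,410; SL = ⌊$119,251/10⌋ = $11,925 → take DB $25,410. Book value $101,641.
Year 2: DB = ⌊$101,641 × 200%/10⌋ = $20,328; SL = ⌊$93,841/9⌋ = $10,426 → take DB $20,328. Book value $81,313.
Year 3: DB = ⌊$81,313 × 200%/10⌋ = $16,262; SL = ⌊$73,513/8⌋ = $9,189 → take DB $16,262. Book value $65,051.
Year 4: DB = ⌊$65,051 × 200%/10⌋ = $13,010; SL = ⌊$57,251/7⌋ = $8,178 → take DB $13,010. Book value $52,041.
Year 5: DB = ⌊$52,041 × 200%/10⌋ = $10,408; SL = ⌊$44,241/6⌋ = $7,373 → take DB $10,408. Book value $41,633.
Year 6: DB = ⌊$41,633 × 200%/10⌋ = $8,326; SL = ⌊$33,833/5⌋ = $6,766 → take DB $8,326. Book value $33,307.
Year 7: DB = ⌊$33,307 × 200%/10⌋ = $6,661; SL = ⌊$25,507/4⌋ = $6,376 → take DB $6,661. Book value $26,646.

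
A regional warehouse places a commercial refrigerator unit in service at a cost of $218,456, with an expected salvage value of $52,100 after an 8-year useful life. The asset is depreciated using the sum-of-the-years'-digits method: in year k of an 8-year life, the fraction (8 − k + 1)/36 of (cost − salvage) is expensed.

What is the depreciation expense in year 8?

$4,621

Depreciable base = $218,456 − $52,100 = $166,356.
Sum of the years' digits = 8+7+6+5+4+3+2+1 = 36.
Year 1: $166,356 × 8/36 = $36,968. Book value $181,488.
Year 2: $166,356 × 7/36 = $32,347. Book value $149,141.
Year 3: $166,356 × 6/36 = $27,726. Book value $121,415.
Year 4: $166,356 × 5/36 = $23,105. Book value $98,310.
Year 5: $166,356 × 4/36 = $18,484. Book value $79,826.
Year 6: $166,356 × 3/36 = $13,863. Book value $65,963.
Year 7: $166,356 × 2/36 = $9,242. Book value $56,721.
Year 8: $166,356 × 1/36 = $4,621. Book value $52,100.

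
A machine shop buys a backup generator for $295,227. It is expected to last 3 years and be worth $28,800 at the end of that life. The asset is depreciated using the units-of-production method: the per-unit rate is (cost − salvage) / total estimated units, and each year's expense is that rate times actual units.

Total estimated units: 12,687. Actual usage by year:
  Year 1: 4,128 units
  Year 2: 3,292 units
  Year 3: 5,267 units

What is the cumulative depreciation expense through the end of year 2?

$155,820

Depreciable base = $295,227 − $28,800 = $266,427.
Rate = $266,427 / 12,687 units = $21 per unit.
Year 1: 4,128 × $21 = $86,688. Book value $208,539.
Year 2: 3,292 × $21 = $69,132. Book value $139,407.
Accumulated through year 2 = $295,227 − $139,407 = $155,820.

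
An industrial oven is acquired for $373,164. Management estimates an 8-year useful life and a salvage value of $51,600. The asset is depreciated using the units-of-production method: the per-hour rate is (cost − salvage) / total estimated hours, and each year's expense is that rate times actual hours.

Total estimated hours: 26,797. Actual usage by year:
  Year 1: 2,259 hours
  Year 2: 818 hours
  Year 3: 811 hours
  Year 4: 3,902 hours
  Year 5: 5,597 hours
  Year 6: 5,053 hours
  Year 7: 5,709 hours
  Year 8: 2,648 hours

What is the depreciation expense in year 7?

$68,508

Depreciable base = $373,164 − $51,600 = $321,564.
Rate = $321,564 / 26,797 hours = $12 per hour.
Year 1: 2,259 × $12 = $27,108. Book value $346,056.
Year 2: 818 × $12 = $9,816. Book value $336,240.
Year 3: 811 × $12 = $9,732. Book value $326,508.
Year 4: 3,902 × $12 = $46,824. Book value $279,684.
Year 5: 5,597 × $12 = $67,164. Book value $212,520.
Year 6: 5,053 × $12 = $60,636. Book value $151,884.
Year 7: 5,709 × $12 = $68,508. Book value $83,376.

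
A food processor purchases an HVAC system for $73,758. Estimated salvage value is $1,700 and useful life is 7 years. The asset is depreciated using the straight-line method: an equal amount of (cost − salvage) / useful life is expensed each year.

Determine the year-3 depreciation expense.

Depreciable base = $73,758 − $1,700 = $72,058.
Annual expense = $72,058 / 7 = $10,294.

$10,294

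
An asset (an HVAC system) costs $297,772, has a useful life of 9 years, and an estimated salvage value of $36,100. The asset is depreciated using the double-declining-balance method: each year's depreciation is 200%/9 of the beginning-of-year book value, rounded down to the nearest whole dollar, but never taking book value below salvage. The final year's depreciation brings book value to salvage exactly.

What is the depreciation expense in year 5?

$24,215

Depreciable base = $297,772 − $36,100 = $261,672.
Year 1: ⌊$297,772 × 200%/9⌋ = $66,171. Book value $231,601.
Year 2: ⌊$231,601 × 200%/9⌋ = $51,466. Book value $180,135.
Year 3: ⌊$180,135 × 200%/9⌋ = $40,030. Book value $140,105.
Year 4: ⌊$140,105 × 200%/9⌋ = $31,134. Book value $108,971.
Year 5: ⌊$108,971 × 200%/9⌋ = $24,215. Book value $84,756.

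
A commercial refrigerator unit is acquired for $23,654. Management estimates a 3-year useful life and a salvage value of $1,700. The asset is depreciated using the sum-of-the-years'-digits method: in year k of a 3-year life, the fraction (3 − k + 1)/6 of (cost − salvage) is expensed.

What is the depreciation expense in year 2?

$7,318

Depreciable base = $23,654 − $1,700 = $21,954.
Sum of the years' digits = 3+2+1 = 6.
Year 1: $21,954 × 3/6 = $10,977. Book value $12,677.
Year 2: $21,954 × 2/6 = $7,318. Book value $5,359.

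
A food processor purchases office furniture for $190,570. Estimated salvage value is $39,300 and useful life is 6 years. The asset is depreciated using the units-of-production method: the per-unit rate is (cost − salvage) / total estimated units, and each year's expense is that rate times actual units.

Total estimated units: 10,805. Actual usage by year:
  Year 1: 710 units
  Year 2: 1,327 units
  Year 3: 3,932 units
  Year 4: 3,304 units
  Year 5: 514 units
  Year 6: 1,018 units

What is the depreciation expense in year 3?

Depreciable base = $190,570 − $39,300 = $151,270.
Rate = $151,270 / 10,805 units = $14 per unit.
Year 1: 710 × $14 = $9,940. Book value $180,630.
Year 2: 1,327 × $14 = $18,578. Book value $162,052.
Year 3: 3,932 × $14 = $55,048. Book value $107,004.

$55,048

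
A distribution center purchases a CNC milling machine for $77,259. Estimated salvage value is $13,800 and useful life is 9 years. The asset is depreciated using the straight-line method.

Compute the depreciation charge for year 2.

$7,051

Depreciable base = $77,259 − $13,800 = $63,459.
Annual expense = $63,459 / 9 = $7,051.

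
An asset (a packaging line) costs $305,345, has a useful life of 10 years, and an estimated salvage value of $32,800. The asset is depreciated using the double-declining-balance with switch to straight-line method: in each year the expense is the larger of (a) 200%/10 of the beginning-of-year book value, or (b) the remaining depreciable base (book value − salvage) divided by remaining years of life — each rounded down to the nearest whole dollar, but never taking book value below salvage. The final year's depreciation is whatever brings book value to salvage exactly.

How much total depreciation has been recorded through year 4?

$180,275

Depreciable base = $305,345 − $32,800 = $272,545.
Year 1: DB = ⌊$305,345 × 200%/10⌋ = $61,069; SL = ⌊$272,545/10⌋ = $27,254 → take DB $61,069. Book value $244,276.
Year 2: DB = ⌊$244,276 × 200%/10⌋ = $48,855; SL = ⌊$211,476/9⌋ = $23,497 → take DB $48,855. Book value $195,421.
Year 3: DB = ⌊$195,421 × 200%/10⌋ = $39,084; SL = ⌊$162,621/8⌋ = $20,327 → take DB $39,084. Book value $156,337.
Year 4: DB = ⌊$156,337 × 200%/10⌋ = $31,267; SL = ⌊$123,537/7⌋ = $17,648 → take DB $31,267. Book value $125,070.
Accumulated through year 4 = $305,345 − $125,070 = $180,275.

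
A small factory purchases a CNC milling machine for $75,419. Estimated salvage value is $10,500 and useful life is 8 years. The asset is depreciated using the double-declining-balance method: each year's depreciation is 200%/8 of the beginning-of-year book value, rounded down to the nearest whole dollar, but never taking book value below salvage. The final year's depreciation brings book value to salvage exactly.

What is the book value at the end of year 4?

Depreciable base = $75,419 − $10,500 = $64,919.
Year 1: ⌊$75,419 × 200%/8⌋ = $18,854. Book value $56,565.
Year 2: ⌊$56,565 × 200%/8⌋ = $14,141. Book value $42,424.
Year 3: ⌊$42,424 × 200%/8⌋ = $10,606. Book value $31,818.
Year 4: ⌊$31,818 × 200%/8⌋ = $7,954. Book value $23,864.

$23,864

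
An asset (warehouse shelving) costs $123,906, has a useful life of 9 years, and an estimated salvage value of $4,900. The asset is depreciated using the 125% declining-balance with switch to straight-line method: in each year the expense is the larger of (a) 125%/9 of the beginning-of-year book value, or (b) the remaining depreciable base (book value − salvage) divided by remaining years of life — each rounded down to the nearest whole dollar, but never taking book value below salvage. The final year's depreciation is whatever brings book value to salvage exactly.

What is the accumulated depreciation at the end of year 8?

Depreciable base = $123,906 − $4,900 = $119,006.
Year 1: DB = ⌊$123,906 × 125%/9⌋ = $17,209; SL = ⌊$119,006/9⌋ = $13,222 → take DB $17,209. Book value $106,697.
Year 2: DB = ⌊$106,697 × 125%/9⌋ = $14,819; SL = ⌊$101,797/8⌋ = $12,724 → take DB $14,819. Book value $91,878.
Year 3: DB = ⌊$91,878 × 125%/9⌋ = $12,760; SL = ⌊$86,978/7⌋ = $12,425 → take DB $12,760. Book value $79,118.
Year 4: DB = ⌊$79,118 × 125%/9⌋ = $10,988; SL = ⌊$74,218/6⌋ = $12,369 → take SL $12,369. Book value $66,749.
Year 5: DB = ⌊$66,749 × 125%/9⌋ = $9,270; SL = ⌊$61,849/5⌋ = $12,369 → take SL $12,369. Book value $54,380.
Year 6: DB = ⌊$54,380 × 125%/9⌋ = $7,552; SL = ⌊$49,480/4⌋ = $12,370 → take SL $12,370. Book value $42,010.
Year 7: DB = ⌊$42,010 × 125%/9⌋ = $5,834; SL = ⌊$37,110/3⌋ = $12,370 → take SL $12,370. Book value $29,640.
Year 8: DB = ⌊$29,640 × 125%/9⌋ = $4,116; SL = ⌊$24,740/2⌋ = $12,370 → take SL $12,370. Book value $17,270.
Accumulated through year 8 = $123,906 − $17,270 = $106,636.

$106,636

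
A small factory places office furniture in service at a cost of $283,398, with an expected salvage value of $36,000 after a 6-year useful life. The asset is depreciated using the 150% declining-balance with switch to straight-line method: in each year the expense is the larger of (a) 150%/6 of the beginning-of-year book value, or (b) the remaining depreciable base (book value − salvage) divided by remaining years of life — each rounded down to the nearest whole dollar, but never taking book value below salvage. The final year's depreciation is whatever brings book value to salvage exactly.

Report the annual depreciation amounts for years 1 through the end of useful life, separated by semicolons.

Depreciable base = $283,398 − $36,000 = $247,398.
Year 1: DB = ⌊$283,398 × 150%/6⌋ = $70,849; SL = ⌊$247,398/6⌋ = $41,233 → take DB $70,849. Book value $212,549.
Year 2: DB = ⌊$212,549 × 150%/6⌋ = $53,137; SL = ⌊$176,549/5⌋ = $35,309 → take DB $53,137. Book value $159,412.
Year 3: DB = ⌊$159,412 × 150%/6⌋ = $39,853; SL = ⌊$123,412/4⌋ = $30,853 → take DB $39,853. Book value $119,559.
Year 4: DB = ⌊$119,559 × 150%/6⌋ = $29,889; SL = ⌊$83,559/3⌋ = $27,853 → take DB $29,889. Book value $89,670.
Year 5: DB = ⌊$89,670 × 150%/6⌋ = $22,417; SL = ⌊$53,670/2⌋ = $26,835 → take SL $26,835. Book value $62,835.
Year 6 (final): $62,835 − $36,000 = $26,835. Book value $36,000.

$70,849; $53,137; $39,853; $29,889; $26,835; $26,835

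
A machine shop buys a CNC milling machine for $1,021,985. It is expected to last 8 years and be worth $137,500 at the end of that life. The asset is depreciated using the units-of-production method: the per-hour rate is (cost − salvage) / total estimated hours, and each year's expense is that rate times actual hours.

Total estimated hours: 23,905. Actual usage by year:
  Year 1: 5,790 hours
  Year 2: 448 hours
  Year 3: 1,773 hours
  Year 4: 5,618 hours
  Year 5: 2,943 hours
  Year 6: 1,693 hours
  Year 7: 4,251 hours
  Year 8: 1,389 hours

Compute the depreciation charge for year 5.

$108,891

Depreciable base = $1,021,985 − $137,500 = $884,485.
Rate = $884,485 / 23,905 hours = $37 per hour.
Year 1: 5,790 × $37 = $214,230. Book value $807,755.
Year 2: 448 × $37 = $16,576. Book value $791,179.
Year 3: 1,773 × $37 = $65,601. Book value $725,578.
Year 4: 5,618 × $37 = $207,866. Book value $517,712.
Year 5: 2,943 × $37 = $108,891. Book value $408,821.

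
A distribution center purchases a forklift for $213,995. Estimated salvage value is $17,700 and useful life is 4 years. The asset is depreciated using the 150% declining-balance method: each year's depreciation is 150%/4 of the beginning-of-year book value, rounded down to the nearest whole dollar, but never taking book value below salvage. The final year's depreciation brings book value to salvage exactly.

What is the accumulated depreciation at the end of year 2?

$130,403

Depreciable base = $213,995 − $17,700 = $196,295.
Year 1: ⌊$213,995 × 150%/4⌋ = $80,248. Book value $133,747.
Year 2: ⌊$133,747 × 150%/4⌋ = $50,155. Book value $83,592.
Accumulated through year 2 = $213,995 − $83,592 = $130,403.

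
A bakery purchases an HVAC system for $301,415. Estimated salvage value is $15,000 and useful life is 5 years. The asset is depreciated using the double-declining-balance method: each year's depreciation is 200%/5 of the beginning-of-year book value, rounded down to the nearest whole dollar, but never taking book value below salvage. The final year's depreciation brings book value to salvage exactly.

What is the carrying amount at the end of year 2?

Depreciable base = $301,415 − $15,000 = $286,415.
Year 1: ⌊$301,415 × 200%/5⌋ = $120,566. Book value $180,849.
Year 2: ⌊$180,849 × 200%/5⌋ = $72,339. Book value $108,510.

$108,510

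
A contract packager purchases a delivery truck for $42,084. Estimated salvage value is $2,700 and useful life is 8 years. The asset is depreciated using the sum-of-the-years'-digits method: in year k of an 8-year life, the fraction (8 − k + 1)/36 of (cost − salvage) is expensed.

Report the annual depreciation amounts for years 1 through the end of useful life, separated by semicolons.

Depreciable base = $42,084 − $2,700 = $39,384.
Sum of the years' digits = 8+7+6+5+4+3+2+1 = 36.
Year 1: $39,384 × 8/36 = $8,752. Book value $33,332.
Year 2: $39,384 × 7/36 = $7,658. Book value $25,674.
Year 3: $39,384 × 6/36 = $6,564. Book value $19,110.
Year 4: $39,384 × 5/36 = $5,470. Book value $13,640.
Year 5: $39,384 × 4/36 = $4,376. Book value $9,264.
Year 6: $39,384 × 3/36 = $3,282. Book value $5,982.
Year 7: $39,384 × 2/36 = $2,188. Book value $3,794.
Year 8: $39,384 × 1/36 = $1,094. Book value $2,700.

$8,752; $7,658; $6,564; $5,470; $4,376; $3,282; $2,188; $1,094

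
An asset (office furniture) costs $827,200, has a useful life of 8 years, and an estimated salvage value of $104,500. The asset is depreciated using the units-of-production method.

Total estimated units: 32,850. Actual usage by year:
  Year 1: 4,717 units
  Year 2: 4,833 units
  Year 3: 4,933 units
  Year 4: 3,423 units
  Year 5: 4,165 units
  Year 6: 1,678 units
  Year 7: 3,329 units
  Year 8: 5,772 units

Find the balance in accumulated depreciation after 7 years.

$595,716

Depreciable base = $827,200 − $104,500 = $722,700.
Rate = $722,700 / 32,850 units = $22 per unit.
Year 1: 4,717 × $22 = $103,774. Book value $723,426.
Year 2: 4,833 × $22 = $106,326. Book value $617,100.
Year 3: 4,933 × $22 = $108,526. Book value $508,574.
Year 4: 3,423 × $22 = $75,306. Book value $433,268.
Year 5: 4,165 × $22 = $91,630. Book value $341,638.
Year 6: 1,678 × $22 = $36,916. Book value $304,722.
Year 7: 3,329 × $22 = $73,238. Book value $231,484.
Accumulated through year 7 = $827,200 − $231,484 = $595,716.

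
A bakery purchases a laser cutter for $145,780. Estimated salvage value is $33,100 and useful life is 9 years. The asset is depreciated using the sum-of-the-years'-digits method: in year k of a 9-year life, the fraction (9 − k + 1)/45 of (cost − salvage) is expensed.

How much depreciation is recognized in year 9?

Depreciable base = $145,780 − $33,100 = $112,680.
Sum of the years' digits = 9+8+7+6+5+4+3+2+1 = 45.
Year 1: $112,680 × 9/45 = $22,536. Book value $123,244.
Year 2: $112,680 × 8/45 = $20,032. Book value $103,212.
Year 3: $112,680 × 7/45 = $17,528. Book value $85,684.
Year 4: $112,680 × 6/45 = $15,024. Book value $70,660.
Year 5: $112,680 × 5/45 = $12,520. Book value $58,140.
Year 6: $112,680 × 4/45 = $10,016. Book value $48,124.
Year 7: $112,680 × 3/45 = $7,512. Book value $40,612.
Year 8: $112,680 × 2/45 = $5,008. Book value $35,604.
Year 9: $112,680 × 1/45 = $2,504. Book value $33,100.

$2,504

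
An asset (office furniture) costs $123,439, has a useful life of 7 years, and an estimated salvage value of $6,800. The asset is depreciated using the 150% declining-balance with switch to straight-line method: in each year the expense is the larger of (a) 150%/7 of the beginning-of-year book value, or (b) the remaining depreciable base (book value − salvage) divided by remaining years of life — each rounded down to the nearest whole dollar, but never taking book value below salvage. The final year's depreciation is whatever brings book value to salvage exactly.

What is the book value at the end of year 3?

Depreciable base = $123,439 − $6,800 = $116,639.
Year 1: DB = ⌊$123,439 × 150%/7⌋ = $26,451; SL = ⌊$116,639/7⌋ = $16,662 → take DB $26,451. Book value $96,988.
Year 2: DB = ⌊$96,988 × 150%/7⌋ = $20,783; SL = ⌊$90,188/6⌋ = $15,031 → take DB $20,783. Book value $76,205.
Year 3: DB = ⌊$76,205 × 150%/7⌋ = $16,329; SL = ⌊$69,405/5⌋ = $13,881 → take DB $16,329. Book value $59,876.

$59,876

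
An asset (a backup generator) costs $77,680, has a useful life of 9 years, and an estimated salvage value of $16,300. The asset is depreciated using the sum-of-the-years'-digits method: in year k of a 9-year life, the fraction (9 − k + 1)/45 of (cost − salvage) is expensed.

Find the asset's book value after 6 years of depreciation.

$24,484

Depreciable base = $77,680 − $16,300 = $61,380.
Sum of the years' digits = 9+8+7+6+5+4+3+2+1 = 45.
Year 1: $61,380 × 9/45 = $12,276. Book value $65,404.
Year 2: $61,380 × 8/45 = $10,912. Book value $54,492.
Year 3: $61,380 × 7/45 = $9,548. Book value $44,944.
Year 4: $61,380 × 6/45 = $8,184. Book value $36,760.
Year 5: $61,380 × 5/45 = $6,820. Book value $29,940.
Year 6: $61,380 × 4/45 = $5,456. Book value $24,484.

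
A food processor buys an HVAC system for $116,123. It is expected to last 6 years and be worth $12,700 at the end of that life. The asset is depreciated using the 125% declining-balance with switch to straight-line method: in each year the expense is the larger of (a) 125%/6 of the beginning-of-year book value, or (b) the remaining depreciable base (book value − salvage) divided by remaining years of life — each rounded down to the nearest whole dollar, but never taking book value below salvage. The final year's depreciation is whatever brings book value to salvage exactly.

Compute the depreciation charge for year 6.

$14,973

Depreciable base = $116,123 − $12,700 = $103,423.
Year 1: DB = ⌊$116,123 × 125%/6⌋ = $24,192; SL = ⌊$103,423/6⌋ = $17,237 → take DB $24,192. Book value $91,931.
Year 2: DB = ⌊$91,931 × 125%/6⌋ = $19,152; SL = ⌊$79,231/5⌋ = $15,846 → take DB $19,152. Book value $72,779.
Year 3: DB = ⌊$72,779 × 125%/6⌋ = $15,162; SL = ⌊$60,079/4⌋ = $15,019 → take DB $15,162. Book value $57,617.
Year 4: DB = ⌊$57,617 × 125%/6⌋ = $12,003; SL = ⌊$44,917/3⌋ = $14,972 → take SL $14,972. Book value $42,645.
Year 5: DB = ⌊$42,645 × 125%/6⌋ = $8,884; SL = ⌊$29,945/2⌋ = $14,972 → take SL $14,972. Book value $27,673.
Year 6 (final): $27,673 − $12,700 = $14,973. Book value $12,700.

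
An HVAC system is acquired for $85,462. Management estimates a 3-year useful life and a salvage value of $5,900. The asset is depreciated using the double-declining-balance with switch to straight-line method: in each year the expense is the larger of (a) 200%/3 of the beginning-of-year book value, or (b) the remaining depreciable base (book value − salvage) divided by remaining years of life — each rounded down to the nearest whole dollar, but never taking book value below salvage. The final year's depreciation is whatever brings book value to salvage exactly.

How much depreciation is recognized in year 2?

Depreciable base = $85,462 − $5,900 = $79,562.
Year 1: DB = ⌊$85,462 × 200%/3⌋ = $56,974; SL = ⌊$79,562/3⌋ = $26,520 → take DB $56,974. Book value $28,488.
Year 2: DB = ⌊$28,488 × 200%/3⌋ = $18,992; SL = ⌊$22,588/2⌋ = $11,294 → take DB $18,992. Book value $9,496.

$18,992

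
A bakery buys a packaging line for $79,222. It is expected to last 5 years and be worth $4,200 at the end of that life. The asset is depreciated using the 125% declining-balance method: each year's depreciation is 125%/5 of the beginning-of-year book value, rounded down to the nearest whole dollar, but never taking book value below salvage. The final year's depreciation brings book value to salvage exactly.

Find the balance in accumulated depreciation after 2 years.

Depreciable base = $79,222 − $4,200 = $75,022.
Year 1: ⌊$79,222 × 125%/5⌋ = $19,805. Book value $59,417.
Year 2: ⌊$59,417 × 125%/5⌋ = $14,854. Book value $44,563.
Accumulated through year 2 = $79,222 − $44,563 = $34,659.

$34,659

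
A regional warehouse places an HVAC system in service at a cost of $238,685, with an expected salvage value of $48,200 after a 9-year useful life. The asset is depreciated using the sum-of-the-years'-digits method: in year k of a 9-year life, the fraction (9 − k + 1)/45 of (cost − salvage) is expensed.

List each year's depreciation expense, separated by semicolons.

$38,097; $33,864; $29,631; $25,398; $21,165; $16,932; $12,699; $8,466; $4,233

Depreciable base = $238,685 − $48,200 = $190,485.
Sum of the years' digits = 9+8+7+6+5+4+3+2+1 = 45.
Year 1: $190,485 × 9/45 = $38,097. Book value $200,588.
Year 2: $190,485 × 8/45 = $33,864. Book value $166,724.
Year 3: $190,485 × 7/45 = $29,631. Book value $137,093.
Year 4: $190,485 × 6/45 = $25,398. Book value $111,695.
Year 5: $190,485 × 5/45 = $21,165. Book value $90,530.
Year 6: $190,485 × 4/45 = $16,932. Book value $73,598.
Year 7: $190,485 × 3/45 = $12,699. Book value $60,899.
Year 8: $190,485 × 2/45 = $8,466. Book value $52,433.
Year 9: $190,485 × 1/45 = $4,233. Book value $48,200.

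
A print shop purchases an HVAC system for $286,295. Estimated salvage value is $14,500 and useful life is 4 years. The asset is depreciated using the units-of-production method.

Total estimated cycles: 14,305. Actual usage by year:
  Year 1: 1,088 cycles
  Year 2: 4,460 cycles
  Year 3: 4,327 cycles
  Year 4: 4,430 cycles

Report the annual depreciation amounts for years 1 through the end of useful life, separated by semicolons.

$20,672; $84,740; $82,213; $84,170

Depreciable base = $286,295 − $14,500 = $271,795.
Rate = $271,795 / 14,305 cycles = $19 per cycle.
Year 1: 1,088 × $19 = $20,672. Book value $265,623.
Year 2: 4,460 × $19 = $84,740. Book value $180,883.
Year 3: 4,327 × $19 = $82,213. Book value $98,670.
Year 4: 4,430 × $19 = $84,170. Book value $14,500.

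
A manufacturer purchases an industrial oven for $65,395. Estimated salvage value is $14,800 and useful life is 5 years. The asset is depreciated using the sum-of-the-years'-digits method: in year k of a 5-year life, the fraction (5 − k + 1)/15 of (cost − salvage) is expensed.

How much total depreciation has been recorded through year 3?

Depreciable base = $65,395 − $14,800 = $50,595.
Sum of the years' digits = 5+4+3+2+1 = 15.
Year 1: $50,595 × 5/15 = $16,865. Book value $48,530.
Year 2: $50,595 × 4/15 = $13,492. Book value $35,038.
Year 3: $50,595 × 3/15 = $10,119. Book value $24,919.
Accumulated through year 3 = $65,395 − $24,919 = $40,476.

$40,476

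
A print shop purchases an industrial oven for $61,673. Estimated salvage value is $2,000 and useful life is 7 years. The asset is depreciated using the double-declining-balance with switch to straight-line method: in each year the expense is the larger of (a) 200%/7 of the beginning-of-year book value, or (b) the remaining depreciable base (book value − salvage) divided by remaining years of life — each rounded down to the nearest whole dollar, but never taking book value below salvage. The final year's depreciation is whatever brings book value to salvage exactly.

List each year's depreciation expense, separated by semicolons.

Depreciable base = $61,673 − $2,000 = $59,673.
Year 1: DB = ⌊$61,673 × 200%/7⌋ = $17,620; SL = ⌊$59,673/7⌋ = $8,524 → take DB $17,620. Book value $44,053.
Year 2: DB = ⌊$44,053 × 200%/7⌋ = $12,586; SL = ⌊$42,053/6⌋ = $7,008 → take DB $12,586. Book value $31,467.
Year 3: DB = ⌊$31,467 × 200%/7⌋ = $8,990; SL = ⌊$29,467/5⌋ = $5,893 → take DB $8,990. Book value $22,477.
Year 4: DB = ⌊$22,477 × 200%/7⌋ = $6,422; SL = ⌊$20,477/4⌋ = $5,119 → take DB $6,422. Book value $16,055.
Year 5: DB = ⌊$16,055 × 200%/7⌋ = $4,587; SL = ⌊$14,055/3⌋ = $4,685 → take SL $4,685. Book value $11,370.
Year 6: DB = ⌊$11,370 × 200%/7⌋ = $3,248; SL = ⌊$9,370/2⌋ = $4,685 → take SL $4,685. Book value $6,685.
Year 7 (final): $6,685 − $2,000 = $4,685. Book value $2,000.

$17,620; $12,586; $8,990; $6,422; $4,685; $4,685; $4,685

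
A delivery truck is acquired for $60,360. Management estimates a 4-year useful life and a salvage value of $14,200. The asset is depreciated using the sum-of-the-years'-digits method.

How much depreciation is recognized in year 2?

Depreciable base = $60,360 − $14,200 = $46,160.
Sum of the years' digits = 4+3+2+1 = 10.
Year 1: $46,160 × 4/10 = $18,464. Book value $41,896.
Year 2: $46,160 × 3/10 = $13,848. Book value $28,048.

$13,848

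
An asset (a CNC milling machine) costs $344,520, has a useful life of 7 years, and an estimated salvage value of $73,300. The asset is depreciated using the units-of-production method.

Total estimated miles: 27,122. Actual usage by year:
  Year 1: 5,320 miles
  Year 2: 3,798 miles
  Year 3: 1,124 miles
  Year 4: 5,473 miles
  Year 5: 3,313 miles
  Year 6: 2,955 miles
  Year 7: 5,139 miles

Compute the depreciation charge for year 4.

Depreciable base = $344,520 − $73,300 = $271,220.
Rate = $271,220 / 27,122 miles = $10 per mile.
Year 1: 5,320 × $10 = $53,200. Book value $291,320.
Year 2: 3,798 × $10 = $37,980. Book value $253,340.
Year 3: 1,124 × $10 = $11,240. Book value $242,100.
Year 4: 5,473 × $10 = $54,730. Book value $187,370.

$54,730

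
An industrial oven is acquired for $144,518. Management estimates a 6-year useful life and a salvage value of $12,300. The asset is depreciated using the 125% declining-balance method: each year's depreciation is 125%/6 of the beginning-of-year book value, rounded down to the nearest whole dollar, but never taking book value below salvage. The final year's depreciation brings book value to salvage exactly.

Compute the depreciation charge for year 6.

Depreciable base = $144,518 − $12,300 = $132,218.
Year 1: ⌊$144,518 × 125%/6⌋ = $30,107. Book value $114,411.
Year 2: ⌊$114,411 × 125%/6⌋ = $23,835. Book value $90,576.
Year 3: ⌊$90,576 × 125%/6⌋ = $18,870. Book value $71,706.
Year 4: ⌊$71,706 × 125%/6⌋ = $14,938. Book value $56,768.
Year 5: ⌊$56,768 × 125%/6⌋ = $11,826. Book value $44,942.
Year 6 (final): $44,942 − $12,300 = $32,642. Book value $12,300.

$32,642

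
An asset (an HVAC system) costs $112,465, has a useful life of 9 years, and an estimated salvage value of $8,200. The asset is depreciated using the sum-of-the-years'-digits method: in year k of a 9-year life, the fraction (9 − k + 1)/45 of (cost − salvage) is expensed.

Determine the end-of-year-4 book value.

$42,955

Depreciable base = $112,465 − $8,200 = $104,265.
Sum of the years' digits = 9+8+7+6+5+4+3+2+1 = 45.
Year 1: $104,265 × 9/45 = $20,853. Book value $91,612.
Year 2: $104,265 × 8/45 = $18,536. Book value $73,076.
Year 3: $104,265 × 7/45 = $16,219. Book value $56,857.
Year 4: $104,265 × 6/45 = $13,902. Book value $42,955.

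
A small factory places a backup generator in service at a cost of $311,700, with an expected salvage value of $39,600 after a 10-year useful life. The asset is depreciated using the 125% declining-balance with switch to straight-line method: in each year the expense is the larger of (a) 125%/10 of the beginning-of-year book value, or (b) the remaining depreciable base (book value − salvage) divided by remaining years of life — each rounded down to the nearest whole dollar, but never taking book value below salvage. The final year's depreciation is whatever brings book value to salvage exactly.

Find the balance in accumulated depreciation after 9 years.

Depreciable base = $311,700 − $39,600 = $272,100.
Year 1: DB = ⌊$311,700 × 125%/10⌋ = $38,962; SL = ⌊$272,100/10⌋ = $27,210 → take DB $38,962. Book value $272,738.
Year 2: DB = ⌊$272,738 × 125%/10⌋ = $34,092; SL = ⌊$233,138/9⌋ = $25,904 → take DB $34,092. Book value $238,646.
Year 3: DB = ⌊$238,646 × 125%/10⌋ = $29,830; SL = ⌊$199,046/8⌋ = $24,880 → take DB $29,830. Book value $208,816.
Year 4: DB = ⌊$208,816 × 125%/10⌋ = $26,102; SL = ⌊$169,216/7⌋ = $24,173 → take DB $26,102. Book value $182,714.
Year 5: DB = ⌊$182,714 × 125%/10⌋ = $22,839; SL = ⌊$143,114/6⌋ = $23,852 → take SL $23,852. Book value $158,862.
Year 6: DB = ⌊$158,862 × 125%/10⌋ = $19,857; SL = ⌊$119,262/5⌋ = $23,852 → take SL $23,852. Book value $135,010.
Year 7: DB = ⌊$135,010 × 125%/10⌋ = $16,876; SL = ⌊$95,410/4⌋ = $23,852 → take SL $23,852. Book value $111,158.
Year 8: DB = ⌊$111,158 × 125%/10⌋ = $13,894; SL = ⌊$71,558/3⌋ = $23,852 → take SL $23,852. Book value $87,306.
Year 9: DB = ⌊$87,306 × 125%/10⌋ = $10,913; SL = ⌊$47,706/2⌋ = $23,853 → take SL $23,853. Book value $63,453.
Accumulated through year 9 = $311,700 − $63,453 = $248,247.

$248,247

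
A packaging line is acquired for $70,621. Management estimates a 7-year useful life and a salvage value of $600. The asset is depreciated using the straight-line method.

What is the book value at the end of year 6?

$10,603

Depreciable base = $70,621 − $600 = $70,021.
Annual expense = $70,021 / 7 = $10,003.
End of year 1: book value $60,618.
End of year 2: book value $50,615.
End of year 3: book value $40,612.
End of year 4: book value $30,609.
End of year 5: book value $20,606.
End of year 6: book value $10,603.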